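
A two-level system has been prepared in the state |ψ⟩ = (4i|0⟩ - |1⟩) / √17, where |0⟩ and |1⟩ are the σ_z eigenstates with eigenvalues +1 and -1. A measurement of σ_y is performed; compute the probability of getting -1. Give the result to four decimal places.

0.2647

|-y⟩ = (|0⟩ - i|1⟩)/√2, so ⟨-y|ψ⟩ = (3i) / (√2·√17).
P = |3i|² / 34 = 9/34.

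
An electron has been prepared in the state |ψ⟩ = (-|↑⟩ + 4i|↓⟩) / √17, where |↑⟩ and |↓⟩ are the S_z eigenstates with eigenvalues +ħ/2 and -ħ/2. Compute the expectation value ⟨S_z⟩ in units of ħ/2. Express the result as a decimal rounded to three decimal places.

-0.882

⟨σ_z⟩ = |a|² - |b|² divided by |a|²+|b|², with a, b the |↑⟩, |↓⟩ amplitudes.
= (1 - 16)/17 = -15/17.
⟨S_z⟩ = (ħ/2)·⟨σ_z⟩.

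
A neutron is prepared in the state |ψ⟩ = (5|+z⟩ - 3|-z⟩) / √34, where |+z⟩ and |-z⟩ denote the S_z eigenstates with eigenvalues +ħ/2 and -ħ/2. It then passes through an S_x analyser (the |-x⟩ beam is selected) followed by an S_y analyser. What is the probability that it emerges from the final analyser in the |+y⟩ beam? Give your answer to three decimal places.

First analyser (S_x): P(|-x⟩) = |⟨-x|ψ⟩|² = 64/68.
After stage 1 the state is |-x⟩; P(|+y⟩) = |⟨+y|-x⟩|² = 1/2.
Joint probability = 64/68 × 1/2 = 0.471.

0.471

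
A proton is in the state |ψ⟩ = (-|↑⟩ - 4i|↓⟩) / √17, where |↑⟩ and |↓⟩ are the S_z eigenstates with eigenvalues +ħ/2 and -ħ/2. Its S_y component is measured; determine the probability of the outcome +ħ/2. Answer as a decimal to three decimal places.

|+y⟩ = (|↑⟩ + i|↓⟩)/√2, so ⟨+y|ψ⟩ = (-5) / (√2·√17).
P = |-5|² / 34 = 25/34.

0.735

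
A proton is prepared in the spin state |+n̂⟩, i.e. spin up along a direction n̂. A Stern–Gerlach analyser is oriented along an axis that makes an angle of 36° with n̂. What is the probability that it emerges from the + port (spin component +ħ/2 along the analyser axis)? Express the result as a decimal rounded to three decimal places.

0.905

For spin-½, the probability of finding spin-up along an axis at angle θ to the initial spin direction is cos²(θ/2); spin-down is sin²(θ/2).
θ = 36°, so P = cos²(18°) ≈ 0.905.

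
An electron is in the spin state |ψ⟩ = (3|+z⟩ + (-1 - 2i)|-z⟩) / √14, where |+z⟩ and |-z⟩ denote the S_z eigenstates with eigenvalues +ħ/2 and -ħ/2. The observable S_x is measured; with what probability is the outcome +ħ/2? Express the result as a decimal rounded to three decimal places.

|+x⟩ = (|+z⟩ + |-z⟩)/√2, so ⟨+x|ψ⟩ = (2 - 2i) / (√2·√14).
P = |2 - 2i|² / 28 = 8/28.

0.286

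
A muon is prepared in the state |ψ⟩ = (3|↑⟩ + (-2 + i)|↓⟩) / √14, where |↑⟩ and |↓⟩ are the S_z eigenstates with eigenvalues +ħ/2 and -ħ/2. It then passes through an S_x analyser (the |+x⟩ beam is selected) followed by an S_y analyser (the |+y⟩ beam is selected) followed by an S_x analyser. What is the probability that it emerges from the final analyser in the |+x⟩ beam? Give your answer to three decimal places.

First analyser (S_x): P(|+x⟩) = |⟨+x|ψ⟩|² = 2/28.
After stage 1 the state is |+x⟩; P(|+y⟩) = |⟨+y|+x⟩|² = 1/2.
After stage 2 the state is |+y⟩; P(|+x⟩) = |⟨+x|+y⟩|² = 1/2.
Joint probability = 2/28 × 1/2 × 1/2 = 0.018.

0.018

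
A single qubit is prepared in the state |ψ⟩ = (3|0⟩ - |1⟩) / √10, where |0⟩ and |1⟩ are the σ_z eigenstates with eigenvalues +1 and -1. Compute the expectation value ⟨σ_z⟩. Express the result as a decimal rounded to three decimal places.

0.800

⟨σ_z⟩ = |a|² - |b|² divided by |a|²+|b|², with a, b the |0⟩, |1⟩ amplitudes.
= (9 - 1)/10 = 8/10.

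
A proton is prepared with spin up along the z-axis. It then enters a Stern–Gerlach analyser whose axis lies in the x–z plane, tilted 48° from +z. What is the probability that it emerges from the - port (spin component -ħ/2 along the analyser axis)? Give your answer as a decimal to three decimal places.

For spin-½, the probability of finding spin-up along an axis at angle θ to the initial spin direction is cos²(θ/2); spin-down is sin²(θ/2).
θ = 48°, so P = sin²(24°) ≈ 0.165.

0.165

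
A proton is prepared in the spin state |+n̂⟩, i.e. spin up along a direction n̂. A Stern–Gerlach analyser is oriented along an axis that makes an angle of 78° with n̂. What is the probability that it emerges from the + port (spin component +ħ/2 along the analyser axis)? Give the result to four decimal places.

0.6040

For spin-½, the probability of finding spin-up along an axis at angle θ to the initial spin direction is cos²(θ/2); spin-down is sin²(θ/2).
θ = 78°, so P = cos²(39°) ≈ 0.6040.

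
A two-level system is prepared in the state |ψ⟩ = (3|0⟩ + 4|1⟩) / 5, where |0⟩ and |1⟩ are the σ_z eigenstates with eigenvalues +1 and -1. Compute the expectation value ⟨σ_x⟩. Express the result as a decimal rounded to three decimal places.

⟨σ_x⟩ = 2 Re(a* b)/(|a|²+|b|²) with a = 3, b = 4.
a* b = 12, so ⟨σ_x⟩ = 24/25.

0.960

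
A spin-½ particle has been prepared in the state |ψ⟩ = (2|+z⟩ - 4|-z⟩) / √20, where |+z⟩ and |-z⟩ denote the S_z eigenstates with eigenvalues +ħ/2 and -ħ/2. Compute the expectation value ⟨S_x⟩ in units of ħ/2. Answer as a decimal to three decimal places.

-0.800

⟨σ_x⟩ = 2 Re(a* b)/(|a|²+|b|²) with a = 2, b = -4.
a* b = -8, so ⟨σ_x⟩ = -16/20.
⟨S_x⟩ = (ħ/2)·⟨σ_x⟩.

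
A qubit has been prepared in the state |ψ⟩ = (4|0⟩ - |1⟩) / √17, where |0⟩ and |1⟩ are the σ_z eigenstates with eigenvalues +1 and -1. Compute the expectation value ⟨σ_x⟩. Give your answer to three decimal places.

-0.471

⟨σ_x⟩ = 2 Re(a* b)/(|a|²+|b|²) with a = 4, b = -1.
a* b = -4, so ⟨σ_x⟩ = -8/17.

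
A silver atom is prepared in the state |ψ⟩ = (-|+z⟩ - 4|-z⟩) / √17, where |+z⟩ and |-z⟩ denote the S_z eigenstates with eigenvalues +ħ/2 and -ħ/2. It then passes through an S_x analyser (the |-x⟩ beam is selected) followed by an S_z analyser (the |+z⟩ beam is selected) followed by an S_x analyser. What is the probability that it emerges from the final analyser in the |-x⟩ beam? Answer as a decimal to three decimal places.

First analyser (S_x): P(|-x⟩) = |⟨-x|ψ⟩|² = 9/34.
After stage 1 the state is |-x⟩; P(|+z⟩) = |⟨+z|-x⟩|² = 1/2.
After stage 2 the state is |+z⟩; P(|-x⟩) = |⟨-x|+z⟩|² = 1/2.
Joint probability = 9/34 × 1/2 × 1/2 = 0.066.

0.066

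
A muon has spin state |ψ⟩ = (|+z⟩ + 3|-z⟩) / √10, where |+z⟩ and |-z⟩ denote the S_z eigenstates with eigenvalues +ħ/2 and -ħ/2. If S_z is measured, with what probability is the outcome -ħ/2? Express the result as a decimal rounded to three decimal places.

The -ħ/2 outcome corresponds to |-z⟩. Its amplitude in |ψ⟩ is 3/√10.
P = |3|² / 10 = 9/10.

0.900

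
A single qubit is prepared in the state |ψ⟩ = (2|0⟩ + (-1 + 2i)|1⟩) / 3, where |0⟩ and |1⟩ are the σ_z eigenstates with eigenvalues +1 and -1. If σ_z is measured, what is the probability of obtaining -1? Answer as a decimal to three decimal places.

The -1 outcome corresponds to |1⟩. Its amplitude in |ψ⟩ is (-1 + 2i)/3.
P = |-1 + 2i|² / 9 = 5/9.

0.556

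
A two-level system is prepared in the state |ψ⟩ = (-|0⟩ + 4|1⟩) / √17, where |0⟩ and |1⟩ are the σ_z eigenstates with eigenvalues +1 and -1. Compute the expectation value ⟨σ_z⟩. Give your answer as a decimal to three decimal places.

⟨σ_z⟩ = |a|² - |b|² divided by |a|²+|b|², with a, b the |0⟩, |1⟩ amplitudes.
= (1 - 16)/17 = -15/17.

-0.882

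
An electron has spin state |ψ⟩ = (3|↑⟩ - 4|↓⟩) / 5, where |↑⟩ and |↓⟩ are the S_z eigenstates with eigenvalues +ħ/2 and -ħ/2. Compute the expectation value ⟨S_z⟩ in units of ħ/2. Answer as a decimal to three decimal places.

-0.280

⟨σ_z⟩ = |a|² - |b|² divided by |a|²+|b|², with a, b the |↑⟩, |↓⟩ amplitudes.
= (9 - 16)/25 = -7/25.
⟨S_z⟩ = (ħ/2)·⟨σ_z⟩.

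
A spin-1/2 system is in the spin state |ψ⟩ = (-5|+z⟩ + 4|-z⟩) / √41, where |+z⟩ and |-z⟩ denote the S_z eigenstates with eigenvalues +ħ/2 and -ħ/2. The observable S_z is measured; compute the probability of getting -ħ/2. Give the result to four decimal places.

The -ħ/2 outcome corresponds to |-z⟩. Its amplitude in |ψ⟩ is 4/√41.
P = |4|² / 41 = 16/41.

0.3902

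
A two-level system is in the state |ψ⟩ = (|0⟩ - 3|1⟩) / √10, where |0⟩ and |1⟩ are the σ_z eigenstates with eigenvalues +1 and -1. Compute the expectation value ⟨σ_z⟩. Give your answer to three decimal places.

-0.800

⟨σ_z⟩ = |a|² - |b|² divided by |a|²+|b|², with a, b the |0⟩, |1⟩ amplitudes.
= (1 - 9)/10 = -8/10.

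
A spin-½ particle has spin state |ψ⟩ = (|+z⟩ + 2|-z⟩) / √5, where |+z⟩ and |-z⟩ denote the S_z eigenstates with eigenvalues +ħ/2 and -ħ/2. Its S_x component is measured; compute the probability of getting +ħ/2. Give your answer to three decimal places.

|+x⟩ = (|+z⟩ + |-z⟩)/√2, so ⟨+x|ψ⟩ = (3) / (√2·√5).
P = |3|² / 10 = 9/10.

0.900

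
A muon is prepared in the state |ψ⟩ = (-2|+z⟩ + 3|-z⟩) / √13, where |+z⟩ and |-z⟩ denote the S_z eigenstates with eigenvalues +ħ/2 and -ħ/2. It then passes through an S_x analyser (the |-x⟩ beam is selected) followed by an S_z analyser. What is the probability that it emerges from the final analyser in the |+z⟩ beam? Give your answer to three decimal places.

0.481

First analyser (S_x): P(|-x⟩) = |⟨-x|ψ⟩|² = 25/26.
After stage 1 the state is |-x⟩; P(|+z⟩) = |⟨+z|-x⟩|² = 1/2.
Joint probability = 25/26 × 1/2 = 0.481.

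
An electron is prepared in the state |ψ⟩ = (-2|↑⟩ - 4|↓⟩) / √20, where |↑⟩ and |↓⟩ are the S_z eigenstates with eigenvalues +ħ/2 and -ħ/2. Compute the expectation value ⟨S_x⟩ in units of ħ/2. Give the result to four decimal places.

0.8000

⟨σ_x⟩ = 2 Re(a* b)/(|a|²+|b|²) with a = -2, b = -4.
a* b = 8, so ⟨σ_x⟩ = 16/20.
⟨S_x⟩ = (ħ/2)·⟨σ_x⟩.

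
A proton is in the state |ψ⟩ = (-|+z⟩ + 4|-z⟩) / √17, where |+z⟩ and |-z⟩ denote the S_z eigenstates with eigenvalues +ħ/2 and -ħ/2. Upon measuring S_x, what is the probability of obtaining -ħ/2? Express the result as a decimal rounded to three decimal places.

|-x⟩ = (|+z⟩ - |-z⟩)/√2, so ⟨-x|ψ⟩ = (-5) / (√2·√17).
P = |-5|² / 34 = 25/34.

0.735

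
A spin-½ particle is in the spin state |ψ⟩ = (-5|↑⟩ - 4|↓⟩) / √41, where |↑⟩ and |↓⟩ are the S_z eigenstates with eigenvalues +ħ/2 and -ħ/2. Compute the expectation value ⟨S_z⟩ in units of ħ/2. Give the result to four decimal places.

0.2195

⟨σ_z⟩ = |a|² - |b|² divided by |a|²+|b|², with a, b the |↑⟩, |↓⟩ amplitudes.
= (25 - 16)/41 = 9/41.
⟨S_z⟩ = (ħ/2)·⟨σ_z⟩.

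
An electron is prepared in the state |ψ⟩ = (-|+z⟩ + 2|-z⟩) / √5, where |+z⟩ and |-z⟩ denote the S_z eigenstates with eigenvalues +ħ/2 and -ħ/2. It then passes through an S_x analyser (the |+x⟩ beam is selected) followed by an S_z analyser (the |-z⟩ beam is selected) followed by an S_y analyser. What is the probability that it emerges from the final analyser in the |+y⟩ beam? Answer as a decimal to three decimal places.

0.025

First analyser (S_x): P(|+x⟩) = |⟨+x|ψ⟩|² = 1/10.
After stage 1 the state is |+x⟩; P(|-z⟩) = |⟨-z|+x⟩|² = 1/2.
After stage 2 the state is |-z⟩; P(|+y⟩) = |⟨+y|-z⟩|² = 1/2.
Joint probability = 1/10 × 1/2 × 1/2 = 0.025.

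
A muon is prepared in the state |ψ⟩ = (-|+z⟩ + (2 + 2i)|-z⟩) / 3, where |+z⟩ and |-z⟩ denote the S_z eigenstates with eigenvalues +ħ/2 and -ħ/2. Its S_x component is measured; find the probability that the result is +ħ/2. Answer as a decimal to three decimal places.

0.278

|+x⟩ = (|+z⟩ + |-z⟩)/√2, so ⟨+x|ψ⟩ = (1 + 2i) / (√2·3).
P = |1 + 2i|² / 18 = 5/18.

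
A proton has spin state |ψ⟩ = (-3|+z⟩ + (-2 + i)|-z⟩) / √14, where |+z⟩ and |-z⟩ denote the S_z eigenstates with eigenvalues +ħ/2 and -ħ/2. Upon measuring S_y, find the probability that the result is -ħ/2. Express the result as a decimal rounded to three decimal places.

|-y⟩ = (|+z⟩ - i|-z⟩)/√2, so ⟨-y|ψ⟩ = (-4 - 2i) / (√2·√14).
P = |-4 - 2i|² / 28 = 20/28.

0.714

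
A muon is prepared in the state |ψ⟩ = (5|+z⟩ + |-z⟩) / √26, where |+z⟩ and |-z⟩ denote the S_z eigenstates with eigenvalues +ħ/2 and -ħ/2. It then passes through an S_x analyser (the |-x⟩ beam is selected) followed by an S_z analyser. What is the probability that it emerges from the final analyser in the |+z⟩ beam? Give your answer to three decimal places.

0.154

First analyser (S_x): P(|-x⟩) = |⟨-x|ψ⟩|² = 16/52.
After stage 1 the state is |-x⟩; P(|+z⟩) = |⟨+z|-x⟩|² = 1/2.
Joint probability = 16/52 × 1/2 = 0.154.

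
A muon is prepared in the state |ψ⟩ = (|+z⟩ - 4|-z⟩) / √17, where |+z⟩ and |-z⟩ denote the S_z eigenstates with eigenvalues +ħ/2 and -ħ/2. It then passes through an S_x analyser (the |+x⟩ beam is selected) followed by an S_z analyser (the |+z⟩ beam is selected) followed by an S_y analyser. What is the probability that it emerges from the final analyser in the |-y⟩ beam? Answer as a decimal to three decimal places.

First analyser (S_x): P(|+x⟩) = |⟨+x|ψ⟩|² = 9/34.
After stage 1 the state is |+x⟩; P(|+z⟩) = |⟨+z|+x⟩|² = 1/2.
After stage 2 the state is |+z⟩; P(|-y⟩) = |⟨-y|+z⟩|² = 1/2.
Joint probability = 9/34 × 1/2 × 1/2 = 0.066.

0.066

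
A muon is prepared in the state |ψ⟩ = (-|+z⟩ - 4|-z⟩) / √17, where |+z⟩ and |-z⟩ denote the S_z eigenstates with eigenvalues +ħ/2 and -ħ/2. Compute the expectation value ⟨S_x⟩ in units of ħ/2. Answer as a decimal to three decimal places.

0.471

⟨σ_x⟩ = 2 Re(a* b)/(|a|²+|b|²) with a = -1, b = -4.
a* b = 4, so ⟨σ_x⟩ = 8/17.
⟨S_x⟩ = (ħ/2)·⟨σ_x⟩.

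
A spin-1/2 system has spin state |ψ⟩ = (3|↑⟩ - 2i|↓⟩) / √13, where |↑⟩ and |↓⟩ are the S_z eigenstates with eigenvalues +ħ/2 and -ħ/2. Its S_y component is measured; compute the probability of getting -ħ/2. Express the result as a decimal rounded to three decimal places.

0.962

|-y⟩ = (|↑⟩ - i|↓⟩)/√2, so ⟨-y|ψ⟩ = (5) / (√2·√13).
P = |5|² / 26 = 25/26.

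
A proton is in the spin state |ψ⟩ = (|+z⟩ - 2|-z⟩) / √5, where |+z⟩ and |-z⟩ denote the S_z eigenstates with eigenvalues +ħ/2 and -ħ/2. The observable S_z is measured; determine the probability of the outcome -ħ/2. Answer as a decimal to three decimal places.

The -ħ/2 outcome corresponds to |-z⟩. Its amplitude in |ψ⟩ is -2/√5.
P = |-2|² / 5 = 4/5.

0.800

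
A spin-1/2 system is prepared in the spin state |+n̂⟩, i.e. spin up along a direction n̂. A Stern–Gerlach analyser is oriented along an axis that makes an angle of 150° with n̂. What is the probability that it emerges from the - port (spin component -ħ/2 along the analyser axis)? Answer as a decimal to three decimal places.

For spin-½, the probability of finding spin-up along an axis at angle θ to the initial spin direction is cos²(θ/2); spin-down is sin²(θ/2).
θ = 150°, so P = sin²(75°) ≈ 0.933.

0.933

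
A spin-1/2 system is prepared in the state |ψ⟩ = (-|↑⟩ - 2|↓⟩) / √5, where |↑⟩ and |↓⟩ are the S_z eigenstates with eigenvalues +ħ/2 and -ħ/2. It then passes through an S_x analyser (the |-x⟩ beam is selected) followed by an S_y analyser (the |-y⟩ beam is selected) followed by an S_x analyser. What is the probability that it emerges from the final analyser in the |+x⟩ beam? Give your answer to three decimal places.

First analyser (S_x): P(|-x⟩) = |⟨-x|ψ⟩|² = 1/10.
After stage 1 the state is |-x⟩; P(|-y⟩) = |⟨-y|-x⟩|² = 1/2.
After stage 2 the state is |-y⟩; P(|+x⟩) = |⟨+x|-y⟩|² = 1/2.
Joint probability = 1/10 × 1/2 × 1/2 = 0.025.

0.025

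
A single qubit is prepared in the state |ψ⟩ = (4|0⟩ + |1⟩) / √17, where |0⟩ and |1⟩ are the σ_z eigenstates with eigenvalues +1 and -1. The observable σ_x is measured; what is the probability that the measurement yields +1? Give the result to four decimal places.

|+x⟩ = (|0⟩ + |1⟩)/√2, so ⟨+x|ψ⟩ = (5) / (√2·√17).
P = |5|² / 34 = 25/34.

0.7353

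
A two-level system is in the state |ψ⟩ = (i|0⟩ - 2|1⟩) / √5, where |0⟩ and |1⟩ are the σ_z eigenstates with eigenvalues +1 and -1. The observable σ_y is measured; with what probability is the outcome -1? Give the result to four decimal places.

0.1000

|-y⟩ = (|0⟩ - i|1⟩)/√2, so ⟨-y|ψ⟩ = (-i) / (√2·√5).
P = |-i|² / 10 = 1/10.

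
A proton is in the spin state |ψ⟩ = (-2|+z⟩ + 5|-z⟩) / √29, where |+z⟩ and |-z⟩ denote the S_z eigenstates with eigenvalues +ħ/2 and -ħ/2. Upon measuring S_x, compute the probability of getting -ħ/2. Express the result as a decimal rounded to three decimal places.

|-x⟩ = (|+z⟩ - |-z⟩)/√2, so ⟨-x|ψ⟩ = (-7) / (√2·√29).
P = |-7|² / 58 = 49/58.

0.845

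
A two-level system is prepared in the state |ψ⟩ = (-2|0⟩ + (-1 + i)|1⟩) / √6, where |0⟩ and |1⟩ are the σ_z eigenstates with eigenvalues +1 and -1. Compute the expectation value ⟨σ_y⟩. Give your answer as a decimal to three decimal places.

⟨σ_y⟩ = 2 Im(a* b)/(|a|²+|b|²) with a = -2, b = (-1 + i).
a* b = (2 - 2i), so ⟨σ_y⟩ = -4/6.

-0.667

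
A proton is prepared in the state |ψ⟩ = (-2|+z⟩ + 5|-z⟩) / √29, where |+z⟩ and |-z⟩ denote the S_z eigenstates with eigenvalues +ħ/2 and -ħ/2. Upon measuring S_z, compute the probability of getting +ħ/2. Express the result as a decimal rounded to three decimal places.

The +ħ/2 outcome corresponds to |+z⟩. Its amplitude in |ψ⟩ is -2/√29.
P = |-2|² / 29 = 4/29.

0.138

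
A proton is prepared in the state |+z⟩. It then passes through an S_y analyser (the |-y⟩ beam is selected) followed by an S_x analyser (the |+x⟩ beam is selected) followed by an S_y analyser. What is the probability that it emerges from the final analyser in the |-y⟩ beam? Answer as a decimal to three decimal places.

First analyser (S_y): from |+z⟩, P(|-y⟩) = 1/2.
After stage 1 the state is |-y⟩; P(|+x⟩) = |⟨+x|-y⟩|² = 1/2.
After stage 2 the state is |+x⟩; P(|-y⟩) = |⟨-y|+x⟩|² = 1/2.
Joint probability = 1/2 × 1/2 × 1/2 = 0.125.

0.125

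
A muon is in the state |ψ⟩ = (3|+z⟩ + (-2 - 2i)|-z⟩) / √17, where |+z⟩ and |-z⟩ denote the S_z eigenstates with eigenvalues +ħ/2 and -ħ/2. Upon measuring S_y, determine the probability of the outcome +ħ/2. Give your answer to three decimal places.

|+y⟩ = (|+z⟩ + i|-z⟩)/√2, so ⟨+y|ψ⟩ = (1 + 2i) / (√2·√17).
P = |1 + 2i|² / 34 = 5/34.

0.147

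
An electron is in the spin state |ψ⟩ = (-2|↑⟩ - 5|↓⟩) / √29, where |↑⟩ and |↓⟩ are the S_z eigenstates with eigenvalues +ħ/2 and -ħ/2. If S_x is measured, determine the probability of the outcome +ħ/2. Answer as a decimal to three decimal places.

|+x⟩ = (|↑⟩ + |↓⟩)/√2, so ⟨+x|ψ⟩ = (-7) / (√2·√29).
P = |-7|² / 58 = 49/58.

0.845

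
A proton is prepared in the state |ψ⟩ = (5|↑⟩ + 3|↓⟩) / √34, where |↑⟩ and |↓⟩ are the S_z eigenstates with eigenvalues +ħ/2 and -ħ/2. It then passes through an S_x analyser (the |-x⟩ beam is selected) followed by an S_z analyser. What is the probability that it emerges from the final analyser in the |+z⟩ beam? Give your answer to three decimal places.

First analyser (S_x): P(|-x⟩) = |⟨-x|ψ⟩|² = 4/68.
After stage 1 the state is |-x⟩; P(|+z⟩) = |⟨+z|-x⟩|² = 1/2.
Joint probability = 4/68 × 1/2 = 0.029.

0.029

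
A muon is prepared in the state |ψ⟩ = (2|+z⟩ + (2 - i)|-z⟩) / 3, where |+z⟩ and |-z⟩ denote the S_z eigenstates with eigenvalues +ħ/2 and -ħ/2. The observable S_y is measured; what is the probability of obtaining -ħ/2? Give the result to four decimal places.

|-y⟩ = (|+z⟩ - i|-z⟩)/√2, so ⟨-y|ψ⟩ = (3 + 2i) / (√2·3).
P = |3 + 2i|² / 18 = 13/18.

0.7222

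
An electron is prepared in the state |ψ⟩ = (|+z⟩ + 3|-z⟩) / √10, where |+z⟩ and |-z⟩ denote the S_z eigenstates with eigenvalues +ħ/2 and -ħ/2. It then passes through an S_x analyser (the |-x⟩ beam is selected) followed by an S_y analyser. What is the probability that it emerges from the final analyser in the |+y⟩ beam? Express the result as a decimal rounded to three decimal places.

0.100

First analyser (S_x): P(|-x⟩) = |⟨-x|ψ⟩|² = 4/20.
After stage 1 the state is |-x⟩; P(|+y⟩) = |⟨+y|-x⟩|² = 1/2.
Joint probability = 4/20 × 1/2 = 0.100.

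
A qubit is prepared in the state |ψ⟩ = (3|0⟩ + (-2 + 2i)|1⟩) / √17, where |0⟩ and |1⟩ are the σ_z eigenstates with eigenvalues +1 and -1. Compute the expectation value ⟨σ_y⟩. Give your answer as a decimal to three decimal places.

0.706

⟨σ_y⟩ = 2 Im(a* b)/(|a|²+|b|²) with a = 3, b = (-2 + 2i).
a* b = (-6 + 6i), so ⟨σ_y⟩ = 12/17.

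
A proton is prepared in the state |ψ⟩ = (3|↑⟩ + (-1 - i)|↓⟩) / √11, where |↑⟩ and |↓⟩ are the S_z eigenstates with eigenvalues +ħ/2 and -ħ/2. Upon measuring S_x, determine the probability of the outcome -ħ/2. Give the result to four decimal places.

0.7727

|-x⟩ = (|↑⟩ - |↓⟩)/√2, so ⟨-x|ψ⟩ = (4 + i) / (√2·√11).
P = |4 + i|² / 22 = 17/22.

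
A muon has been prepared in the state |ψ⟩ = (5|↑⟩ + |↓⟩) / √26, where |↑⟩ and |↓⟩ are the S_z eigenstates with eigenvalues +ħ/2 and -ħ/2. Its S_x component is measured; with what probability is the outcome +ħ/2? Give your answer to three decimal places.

0.692

|+x⟩ = (|↑⟩ + |↓⟩)/√2, so ⟨+x|ψ⟩ = (6) / (√2·√26).
P = |6|² / 52 = 36/52.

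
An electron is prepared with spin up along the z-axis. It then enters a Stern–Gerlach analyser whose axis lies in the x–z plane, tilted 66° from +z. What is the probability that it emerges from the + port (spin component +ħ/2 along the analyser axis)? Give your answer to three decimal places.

0.703

For spin-½, the probability of finding spin-up along an axis at angle θ to the initial spin direction is cos²(θ/2); spin-down is sin²(θ/2).
θ = 66°, so P = cos²(33°) ≈ 0.703.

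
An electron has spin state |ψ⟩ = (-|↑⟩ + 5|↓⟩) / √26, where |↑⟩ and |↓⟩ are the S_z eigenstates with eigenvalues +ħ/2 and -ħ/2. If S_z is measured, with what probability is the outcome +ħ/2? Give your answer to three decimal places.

The +ħ/2 outcome corresponds to |↑⟩. Its amplitude in |ψ⟩ is -1/√26.
P = |-1|² / 26 = 1/26.

0.038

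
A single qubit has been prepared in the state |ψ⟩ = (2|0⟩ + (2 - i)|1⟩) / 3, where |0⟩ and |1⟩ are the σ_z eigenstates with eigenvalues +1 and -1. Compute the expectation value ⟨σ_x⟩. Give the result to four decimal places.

⟨σ_x⟩ = 2 Re(a* b)/(|a|²+|b|²) with a = 2, b = (2 - i).
a* b = (4 - 2i), so ⟨σ_x⟩ = 8/9.

0.8889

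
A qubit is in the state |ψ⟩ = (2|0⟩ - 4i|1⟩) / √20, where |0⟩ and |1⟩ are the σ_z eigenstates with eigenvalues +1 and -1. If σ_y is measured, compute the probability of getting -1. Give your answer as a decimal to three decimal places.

|-y⟩ = (|0⟩ - i|1⟩)/√2, so ⟨-y|ψ⟩ = (6) / (√2·√20).
P = |6|² / 40 = 36/40.

0.900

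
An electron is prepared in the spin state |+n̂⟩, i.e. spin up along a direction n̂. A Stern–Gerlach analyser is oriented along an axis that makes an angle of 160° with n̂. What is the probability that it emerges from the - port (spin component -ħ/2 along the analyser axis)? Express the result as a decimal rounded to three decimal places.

0.970

For spin-½, the probability of finding spin-up along an axis at angle θ to the initial spin direction is cos²(θ/2); spin-down is sin²(θ/2).
θ = 160°, so P = sin²(80°) ≈ 0.970.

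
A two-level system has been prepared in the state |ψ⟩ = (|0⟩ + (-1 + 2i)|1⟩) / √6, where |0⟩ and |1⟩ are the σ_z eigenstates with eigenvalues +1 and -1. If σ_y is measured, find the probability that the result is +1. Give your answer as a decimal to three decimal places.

|+y⟩ = (|0⟩ + i|1⟩)/√2, so ⟨+y|ψ⟩ = (3 + i) / (√2·√6).
P = |3 + i|² / 12 = 10/12.

0.833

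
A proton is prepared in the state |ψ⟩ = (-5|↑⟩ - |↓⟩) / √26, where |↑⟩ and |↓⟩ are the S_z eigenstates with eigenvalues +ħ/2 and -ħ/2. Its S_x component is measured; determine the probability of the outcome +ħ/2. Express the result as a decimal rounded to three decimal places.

|+x⟩ = (|↑⟩ + |↓⟩)/√2, so ⟨+x|ψ⟩ = (-6) / (√2·√26).
P = |-6|² / 52 = 36/52.

0.692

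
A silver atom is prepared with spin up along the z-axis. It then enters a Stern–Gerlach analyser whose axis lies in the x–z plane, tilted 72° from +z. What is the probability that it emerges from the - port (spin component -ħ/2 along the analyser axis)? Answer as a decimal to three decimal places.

For spin-½, the probability of finding spin-up along an axis at angle θ to the initial spin direction is cos²(θ/2); spin-down is sin²(θ/2).
θ = 72°, so P = sin²(36°) ≈ 0.345.

0.345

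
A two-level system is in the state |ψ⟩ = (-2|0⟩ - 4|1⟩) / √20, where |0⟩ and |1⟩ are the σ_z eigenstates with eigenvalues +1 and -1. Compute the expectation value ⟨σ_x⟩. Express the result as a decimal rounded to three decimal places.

⟨σ_x⟩ = 2 Re(a* b)/(|a|²+|b|²) with a = -2, b = -4.
a* b = 8, so ⟨σ_x⟩ = 16/20.

0.800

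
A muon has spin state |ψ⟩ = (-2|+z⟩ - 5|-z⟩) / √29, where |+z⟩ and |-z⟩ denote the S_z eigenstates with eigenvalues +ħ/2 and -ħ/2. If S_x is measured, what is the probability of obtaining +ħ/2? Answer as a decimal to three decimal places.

0.845

|+x⟩ = (|+z⟩ + |-z⟩)/√2, so ⟨+x|ψ⟩ = (-7) / (√2·√29).
P = |-7|² / 58 = 49/58.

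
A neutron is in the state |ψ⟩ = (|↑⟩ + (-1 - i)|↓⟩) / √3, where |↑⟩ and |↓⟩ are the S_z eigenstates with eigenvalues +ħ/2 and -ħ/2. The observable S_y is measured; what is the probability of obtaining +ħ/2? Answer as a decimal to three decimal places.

0.167

|+y⟩ = (|↑⟩ + i|↓⟩)/√2, so ⟨+y|ψ⟩ = (i) / (√2·√3).
P = |i|² / 6 = 1/6.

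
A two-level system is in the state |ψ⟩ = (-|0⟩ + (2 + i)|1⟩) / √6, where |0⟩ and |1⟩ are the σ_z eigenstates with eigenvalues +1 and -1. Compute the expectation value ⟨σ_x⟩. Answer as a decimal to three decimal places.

⟨σ_x⟩ = 2 Re(a* b)/(|a|²+|b|²) with a = -1, b = (2 + i).
a* b = (-2 - i), so ⟨σ_x⟩ = -4/6.

-0.667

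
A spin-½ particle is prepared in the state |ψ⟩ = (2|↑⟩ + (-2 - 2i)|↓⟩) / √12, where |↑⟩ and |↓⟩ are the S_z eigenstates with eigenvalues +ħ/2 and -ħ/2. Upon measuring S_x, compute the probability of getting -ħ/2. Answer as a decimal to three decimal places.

|-x⟩ = (|↑⟩ - |↓⟩)/√2, so ⟨-x|ψ⟩ = (4 + 2i) / (√2·√12).
P = |4 + 2i|² / 24 = 20/24.

0.833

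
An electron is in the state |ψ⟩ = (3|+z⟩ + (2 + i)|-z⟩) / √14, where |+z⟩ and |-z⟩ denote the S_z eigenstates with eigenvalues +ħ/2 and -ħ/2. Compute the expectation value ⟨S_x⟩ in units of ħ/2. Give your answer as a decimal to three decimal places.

⟨σ_x⟩ = 2 Re(a* b)/(|a|²+|b|²) with a = 3, b = (2 + i).
a* b = (6 + 3i), so ⟨σ_x⟩ = 12/14.
⟨S_x⟩ = (ħ/2)·⟨σ_x⟩.

0.857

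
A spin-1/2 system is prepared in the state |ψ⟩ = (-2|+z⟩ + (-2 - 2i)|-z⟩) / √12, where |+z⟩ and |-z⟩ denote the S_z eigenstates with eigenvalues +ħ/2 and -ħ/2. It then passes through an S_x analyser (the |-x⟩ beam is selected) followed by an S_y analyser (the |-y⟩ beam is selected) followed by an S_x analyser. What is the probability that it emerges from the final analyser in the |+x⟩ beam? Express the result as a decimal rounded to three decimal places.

0.042

First analyser (S_x): P(|-x⟩) = |⟨-x|ψ⟩|² = 4/24.
After stage 1 the state is |-x⟩; P(|-y⟩) = |⟨-y|-x⟩|² = 1/2.
After stage 2 the state is |-y⟩; P(|+x⟩) = |⟨+x|-y⟩|² = 1/2.
Joint probability = 4/24 × 1/2 × 1/2 = 0.042.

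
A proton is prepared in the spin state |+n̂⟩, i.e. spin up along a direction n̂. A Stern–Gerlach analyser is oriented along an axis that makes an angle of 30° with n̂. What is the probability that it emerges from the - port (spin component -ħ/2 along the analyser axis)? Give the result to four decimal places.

For spin-½, the probability of finding spin-up along an axis at angle θ to the initial spin direction is cos²(θ/2); spin-down is sin²(θ/2).
θ = 30°, so P = sin²(15°) ≈ 0.0670.

0.0670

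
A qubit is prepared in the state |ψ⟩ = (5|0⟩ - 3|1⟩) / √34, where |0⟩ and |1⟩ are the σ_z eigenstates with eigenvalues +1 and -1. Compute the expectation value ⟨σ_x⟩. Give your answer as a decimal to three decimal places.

⟨σ_x⟩ = 2 Re(a* b)/(|a|²+|b|²) with a = 5, b = -3.
a* b = -15, so ⟨σ_x⟩ = -30/34.

-0.882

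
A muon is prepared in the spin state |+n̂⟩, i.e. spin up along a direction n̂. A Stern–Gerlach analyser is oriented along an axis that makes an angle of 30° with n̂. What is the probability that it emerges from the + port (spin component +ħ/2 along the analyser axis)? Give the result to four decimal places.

For spin-½, the probability of finding spin-up along an axis at angle θ to the initial spin direction is cos²(θ/2); spin-down is sin²(θ/2).
θ = 30°, so P = cos²(15°) ≈ 0.9330.

0.9330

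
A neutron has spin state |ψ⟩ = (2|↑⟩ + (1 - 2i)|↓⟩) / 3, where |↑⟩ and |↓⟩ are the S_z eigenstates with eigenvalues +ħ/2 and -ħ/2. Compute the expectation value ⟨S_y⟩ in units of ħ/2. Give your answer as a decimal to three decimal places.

-0.889

⟨σ_y⟩ = 2 Im(a* b)/(|a|²+|b|²) with a = 2, b = (1 - 2i).
a* b = (2 - 4i), so ⟨σ_y⟩ = -8/9.
⟨S_y⟩ = (ħ/2)·⟨σ_y⟩.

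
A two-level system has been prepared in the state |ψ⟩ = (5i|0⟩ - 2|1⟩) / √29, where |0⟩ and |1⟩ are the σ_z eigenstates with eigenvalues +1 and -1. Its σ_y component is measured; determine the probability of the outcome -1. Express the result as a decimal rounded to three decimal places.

0.155

|-y⟩ = (|0⟩ - i|1⟩)/√2, so ⟨-y|ψ⟩ = (3i) / (√2·√29).
P = |3i|² / 58 = 9/58.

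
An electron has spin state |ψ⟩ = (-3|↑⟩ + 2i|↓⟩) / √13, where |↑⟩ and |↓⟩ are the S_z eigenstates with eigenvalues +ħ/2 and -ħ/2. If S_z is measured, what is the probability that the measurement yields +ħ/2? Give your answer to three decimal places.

0.692

The +ħ/2 outcome corresponds to |↑⟩. Its amplitude in |ψ⟩ is -3/√13.
P = |-3|² / 13 = 9/13.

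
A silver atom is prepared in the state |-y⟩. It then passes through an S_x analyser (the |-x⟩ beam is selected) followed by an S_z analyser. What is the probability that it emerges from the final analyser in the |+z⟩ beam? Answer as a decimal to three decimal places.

First analyser (S_x): from |-y⟩, P(|-x⟩) = 1/2.
After stage 1 the state is |-x⟩; P(|+z⟩) = |⟨+z|-x⟩|² = 1/2.
Joint probability = 1/2 × 1/2 = 0.250.

0.250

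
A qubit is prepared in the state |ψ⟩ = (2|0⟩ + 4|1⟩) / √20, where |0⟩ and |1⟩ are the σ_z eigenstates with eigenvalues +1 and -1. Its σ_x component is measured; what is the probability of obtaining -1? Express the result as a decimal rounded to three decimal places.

0.100

|-x⟩ = (|0⟩ - |1⟩)/√2, so ⟨-x|ψ⟩ = (-2) / (√2·√20).
P = |-2|² / 40 = 4/40.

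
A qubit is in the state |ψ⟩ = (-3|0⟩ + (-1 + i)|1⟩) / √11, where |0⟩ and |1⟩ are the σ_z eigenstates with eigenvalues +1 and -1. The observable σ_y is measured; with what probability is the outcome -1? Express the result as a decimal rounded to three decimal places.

|-y⟩ = (|0⟩ - i|1⟩)/√2, so ⟨-y|ψ⟩ = (-4 - i) / (√2·√11).
P = |-4 - i|² / 22 = 17/22.

0.773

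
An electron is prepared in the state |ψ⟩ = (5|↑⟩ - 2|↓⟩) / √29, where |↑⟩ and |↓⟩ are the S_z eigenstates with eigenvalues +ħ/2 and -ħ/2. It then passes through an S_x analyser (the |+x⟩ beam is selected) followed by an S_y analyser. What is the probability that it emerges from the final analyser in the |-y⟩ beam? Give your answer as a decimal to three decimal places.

First analyser (S_x): P(|+x⟩) = |⟨+x|ψ⟩|² = 9/58.
After stage 1 the state is |+x⟩; P(|-y⟩) = |⟨-y|+x⟩|² = 1/2.
Joint probability = 9/58 × 1/2 = 0.078.

0.078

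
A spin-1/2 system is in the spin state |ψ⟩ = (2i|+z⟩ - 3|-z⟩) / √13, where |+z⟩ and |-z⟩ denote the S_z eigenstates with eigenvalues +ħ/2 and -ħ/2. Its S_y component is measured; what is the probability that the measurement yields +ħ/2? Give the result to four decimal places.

0.9615

|+y⟩ = (|+z⟩ + i|-z⟩)/√2, so ⟨+y|ψ⟩ = (5i) / (√2·√13).
P = |5i|² / 26 = 25/26.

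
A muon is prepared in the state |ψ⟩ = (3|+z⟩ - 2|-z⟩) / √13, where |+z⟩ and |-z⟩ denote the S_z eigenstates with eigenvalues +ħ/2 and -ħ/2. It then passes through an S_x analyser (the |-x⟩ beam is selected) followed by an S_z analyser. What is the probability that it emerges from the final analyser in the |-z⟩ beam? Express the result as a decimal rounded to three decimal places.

0.481

First analyser (S_x): P(|-x⟩) = |⟨-x|ψ⟩|² = 25/26.
After stage 1 the state is |-x⟩; P(|-z⟩) = |⟨-z|-x⟩|² = 1/2.
Joint probability = 25/26 × 1/2 = 0.481.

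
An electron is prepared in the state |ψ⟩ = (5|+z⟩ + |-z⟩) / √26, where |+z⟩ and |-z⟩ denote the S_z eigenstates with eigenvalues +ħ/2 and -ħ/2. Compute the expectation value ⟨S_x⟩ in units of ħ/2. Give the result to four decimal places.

⟨σ_x⟩ = 2 Re(a* b)/(|a|²+|b|²) with a = 5, b = 1.
a* b = 5, so ⟨σ_x⟩ = 10/26.
⟨S_x⟩ = (ħ/2)·⟨σ_x⟩.

0.3846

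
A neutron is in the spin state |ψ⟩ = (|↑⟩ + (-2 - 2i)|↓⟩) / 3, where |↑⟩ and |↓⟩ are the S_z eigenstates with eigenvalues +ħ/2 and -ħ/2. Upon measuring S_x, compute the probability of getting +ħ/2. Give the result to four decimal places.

|+x⟩ = (|↑⟩ + |↓⟩)/√2, so ⟨+x|ψ⟩ = (-1 - 2i) / (√2·3).
P = |-1 - 2i|² / 18 = 5/18.

0.2778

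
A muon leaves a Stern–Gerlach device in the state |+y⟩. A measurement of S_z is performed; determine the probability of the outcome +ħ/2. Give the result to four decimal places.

In the S_z basis, |+y⟩ = (|↑⟩ + i|↓⟩)/√2 and |+z⟩ = |↑⟩.
|⟨+z|+y⟩|² = 1/2.

0.5000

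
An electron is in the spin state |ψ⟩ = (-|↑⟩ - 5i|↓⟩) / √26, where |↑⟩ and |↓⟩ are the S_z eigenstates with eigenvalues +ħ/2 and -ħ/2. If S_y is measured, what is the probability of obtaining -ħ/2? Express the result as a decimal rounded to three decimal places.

|-y⟩ = (|↑⟩ - i|↓⟩)/√2, so ⟨-y|ψ⟩ = (4) / (√2·√26).
P = |4|² / 52 = 16/52.

0.308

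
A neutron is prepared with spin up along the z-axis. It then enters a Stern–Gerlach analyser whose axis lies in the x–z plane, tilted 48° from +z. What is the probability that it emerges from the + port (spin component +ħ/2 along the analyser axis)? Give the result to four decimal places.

For spin-½, the probability of finding spin-up along an axis at angle θ to the initial spin direction is cos²(θ/2); spin-down is sin²(θ/2).
θ = 48°, so P = cos²(24°) ≈ 0.8346.

0.8346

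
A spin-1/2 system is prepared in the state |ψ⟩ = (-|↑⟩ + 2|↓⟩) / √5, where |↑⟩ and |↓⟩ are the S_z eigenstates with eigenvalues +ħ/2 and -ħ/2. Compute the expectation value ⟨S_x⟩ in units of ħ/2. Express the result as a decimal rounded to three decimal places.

⟨σ_x⟩ = 2 Re(a* b)/(|a|²+|b|²) with a = -1, b = 2.
a* b = -2, so ⟨σ_x⟩ = -4/5.
⟨S_x⟩ = (ħ/2)·⟨σ_x⟩.

-0.800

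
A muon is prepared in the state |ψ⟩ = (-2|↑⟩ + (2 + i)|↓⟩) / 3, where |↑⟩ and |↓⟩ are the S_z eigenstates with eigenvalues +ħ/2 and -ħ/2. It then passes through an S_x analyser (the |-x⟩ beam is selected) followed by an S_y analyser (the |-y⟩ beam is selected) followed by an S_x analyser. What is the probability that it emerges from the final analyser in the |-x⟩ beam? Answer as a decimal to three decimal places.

0.236

First analyser (S_x): P(|-x⟩) = |⟨-x|ψ⟩|² = 17/18.
After stage 1 the state is |-x⟩; P(|-y⟩) = |⟨-y|-x⟩|² = 1/2.
After stage 2 the state is |-y⟩; P(|-x⟩) = |⟨-x|-y⟩|² = 1/2.
Joint probability = 17/18 × 1/2 × 1/2 = 0.236.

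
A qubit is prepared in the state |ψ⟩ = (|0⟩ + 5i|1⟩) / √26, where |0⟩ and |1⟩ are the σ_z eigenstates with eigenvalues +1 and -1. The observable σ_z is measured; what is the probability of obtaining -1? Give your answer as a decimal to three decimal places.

0.962

The -1 outcome corresponds to |1⟩. Its amplitude in |ψ⟩ is 5i/√26.
P = |5i|² / 26 = 25/26.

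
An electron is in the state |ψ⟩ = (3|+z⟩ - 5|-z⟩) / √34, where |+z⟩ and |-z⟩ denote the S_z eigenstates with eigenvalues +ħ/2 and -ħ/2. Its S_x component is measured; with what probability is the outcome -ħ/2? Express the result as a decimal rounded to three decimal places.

0.941

|-x⟩ = (|+z⟩ - |-z⟩)/√2, so ⟨-x|ψ⟩ = (8) / (√2·√34).
P = |8|² / 68 = 64/68.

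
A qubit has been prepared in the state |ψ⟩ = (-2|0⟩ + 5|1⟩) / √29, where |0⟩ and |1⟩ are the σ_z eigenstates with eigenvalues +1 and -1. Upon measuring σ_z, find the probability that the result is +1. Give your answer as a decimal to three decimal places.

0.138

The +1 outcome corresponds to |0⟩. Its amplitude in |ψ⟩ is -2/√29.
P = |-2|² / 29 = 4/29.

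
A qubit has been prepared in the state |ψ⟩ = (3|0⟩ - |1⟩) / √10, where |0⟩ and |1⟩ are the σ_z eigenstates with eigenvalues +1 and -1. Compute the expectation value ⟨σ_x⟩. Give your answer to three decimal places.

-0.600

⟨σ_x⟩ = 2 Re(a* b)/(|a|²+|b|²) with a = 3, b = -1.
a* b = -3, so ⟨σ_x⟩ = -6/10.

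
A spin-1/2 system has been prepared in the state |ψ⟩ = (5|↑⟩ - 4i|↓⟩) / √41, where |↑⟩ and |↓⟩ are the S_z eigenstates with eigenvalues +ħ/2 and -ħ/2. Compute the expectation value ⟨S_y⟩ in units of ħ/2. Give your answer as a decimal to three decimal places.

⟨σ_y⟩ = 2 Im(a* b)/(|a|²+|b|²) with a = 5, b = -4i.
a* b = -20i, so ⟨σ_y⟩ = -40/41.
⟨S_y⟩ = (ħ/2)·⟨σ_y⟩.

-0.976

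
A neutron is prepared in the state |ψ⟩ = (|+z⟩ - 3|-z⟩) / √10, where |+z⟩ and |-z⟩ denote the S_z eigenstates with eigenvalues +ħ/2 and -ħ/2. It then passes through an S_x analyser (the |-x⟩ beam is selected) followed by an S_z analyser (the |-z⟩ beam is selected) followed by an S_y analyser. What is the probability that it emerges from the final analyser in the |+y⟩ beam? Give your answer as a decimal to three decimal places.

0.200

First analyser (S_x): P(|-x⟩) = |⟨-x|ψ⟩|² = 16/20.
After stage 1 the state is |-x⟩; P(|-z⟩) = |⟨-z|-x⟩|² = 1/2.
After stage 2 the state is |-z⟩; P(|+y⟩) = |⟨+y|-z⟩|² = 1/2.
Joint probability = 16/20 × 1/2 × 1/2 = 0.200.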